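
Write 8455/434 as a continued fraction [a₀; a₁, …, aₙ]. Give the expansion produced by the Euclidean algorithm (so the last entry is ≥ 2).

[19; 2, 13, 16]

8455 = 19×434 + 209
434 = 2×209 + 16
209 = 13×16 + 1
16 = 16×1 + 0  (stop)
So 8455/434 = [19; 2, 13, 16].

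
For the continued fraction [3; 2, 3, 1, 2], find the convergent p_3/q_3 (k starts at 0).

31/9

Using pₖ = aₖpₖ₋₁ + pₖ₋₂, qₖ = aₖqₖ₋₁ + qₖ₋₂ (with p₋₁=1, p₋₂=0, q₋₁=0, q₋₂=1):
  k=0: a=3, p=3, q=1
  k=1: a=2, p=7, q=2
  k=2: a=3, p=24, q=7
  k=3: a=1, p=31, q=9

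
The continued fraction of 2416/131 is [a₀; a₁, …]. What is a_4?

2416 = 18·131 + 58   →  a_0 = 18
131 = 2·58 + 15   →  a_1 = 2
58 = 3·15 + 13   →  a_2 = 3
15 = 1·13 + 2   →  a_3 = 1
13 = 6·2 + 1   →  a_4 = 6

6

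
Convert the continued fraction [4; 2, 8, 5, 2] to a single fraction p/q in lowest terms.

854/191

Fold from the inside: start with 2/1.
  5 + 1/2 = 11/2
  8 + 2/11 = 90/11
  2 + 11/90 = 191/90
  4 + 90/191 = 854/191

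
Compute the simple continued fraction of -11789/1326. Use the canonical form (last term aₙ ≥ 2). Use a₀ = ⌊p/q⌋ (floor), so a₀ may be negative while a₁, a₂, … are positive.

-11789 = -9×1326 + 145
1326 = 9×145 + 21
145 = 6×21 + 19
21 = 1×19 + 2
19 = 9×2 + 1
2 = 2×1 + 0  (stop)
So -11789/1326 = [-9; 9, 6, 1, 9, 2].

[-9; 9, 6, 1, 9, 2]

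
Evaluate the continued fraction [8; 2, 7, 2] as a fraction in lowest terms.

271/32

Using pₖ = aₖpₖ₋₁ + pₖ₋₂ and qₖ = aₖqₖ₋₁ + qₖ₋₂:
  k=0: a=8, p=8, q=1
  k=1: a=2, p=17, q=2
  k=2: a=7, p=127, q=15
  k=3: a=2, p=271, q=32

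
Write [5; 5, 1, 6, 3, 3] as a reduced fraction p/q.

2213/428

Using pₖ = aₖpₖ₋₁ + pₖ₋₂ and qₖ = aₖqₖ₋₁ + qₖ₋₂:
  k=0: a=5, p=5, q=1
  k=1: a=5, p=26, q=5
  k=2: a=1, p=31, q=6
  k=3: a=6, p=212, q=41
  k=4: a=3, p=667, q=129
  k=5: a=3, p=2213, q=428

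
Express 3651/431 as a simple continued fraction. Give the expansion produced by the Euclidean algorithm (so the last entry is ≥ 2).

[8; 2, 8, 8, 3]

3651 = 8·431 + 203
431 = 2·203 + 25
203 = 8·25 + 3
25 = 8·3 + 1
3 = 3·1 + 0  (stop)
So 3651/431 = [8; 2, 8, 8, 3].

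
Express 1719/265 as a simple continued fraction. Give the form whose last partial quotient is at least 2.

[6; 2, 18, 2, 3]

1719 = 6·265 + 129
265 = 2·129 + 7
129 = 18·7 + 3
7 = 2·3 + 1
3 = 3·1 + 0  (stop)
So 1719/265 = [6; 2, 18, 2, 3].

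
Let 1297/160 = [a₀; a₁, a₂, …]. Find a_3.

1297 = 8·160 + 17   →  a_0 = 8
160 = 9·17 + 7   →  a_1 = 9
17 = 2·7 + 3   →  a_2 = 2
7 = 2·3 + 1   →  a_3 = 2

2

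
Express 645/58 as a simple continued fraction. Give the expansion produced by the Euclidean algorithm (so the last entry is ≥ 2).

[11; 8, 3, 2]

645 = 11*58 + 7
58 = 8*7 + 2
7 = 3*2 + 1
2 = 2*1 + 0  (stop)
So 645/58 = [11; 8, 3, 2].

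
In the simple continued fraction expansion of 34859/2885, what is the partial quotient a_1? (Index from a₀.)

34859 = 12·2885 + 239   →  a_0 = 12
2885 = 12·239 + 17   →  a_1 = 12

12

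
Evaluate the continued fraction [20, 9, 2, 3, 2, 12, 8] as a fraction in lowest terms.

Using pₖ = aₖpₖ₋₁ + pₖ₋₂ and qₖ = aₖqₖ₋₁ + qₖ₋₂:
  k=0: a=20, p=20, q=1
  k=1: a=9, p=181, q=9
  k=2: a=2, p=382, q=19
  k=3: a=3, p=1327, q=66
  k=4: a=2, p=3036, q=151
  k=5: a=12, p=37759, q=1878
  k=6: a=8, p=305108, q=15175

305108/15175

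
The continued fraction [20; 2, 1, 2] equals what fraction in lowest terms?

Fold from the inside: start with 2/1.
  1 + 1/2 = 3/2
  2 + 2/3 = 8/3
  20 + 3/8 = 163/8

163/8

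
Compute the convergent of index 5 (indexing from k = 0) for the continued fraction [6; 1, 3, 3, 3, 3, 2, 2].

Using pₖ = aₖpₖ₋₁ + pₖ₋₂, qₖ = aₖqₖ₋₁ + qₖ₋₂ (with p₋₁=1, p₋₂=0, q₋₁=0, q₋₂=1):
  k=0: a=6, p=6, q=1
  k=1: a=1, p=7, q=1
  k=2: a=3, p=27, q=4
  k=3: a=3, p=88, q=13
  k=4: a=3, p=291, q=43
  k=5: a=3, p=961, q=142

961/142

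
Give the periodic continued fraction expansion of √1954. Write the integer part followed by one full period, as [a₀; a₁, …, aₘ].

a₀ = ⌊√1954⌋ = 44.
With m₀=0, d₀=1 and mₖ₊₁ = dₖaₖ − mₖ, dₖ₊₁ = (n − mₖ₊₁²)/dₖ, aₖ₊₁ = ⌊(a₀+mₖ₊₁)/dₖ₊₁⌋:
  k=1: m=44, d=18, a=4
  k=2: m=28, d=65, a=1
  k=3: m=37, d=9, a=9
  k=4: m=44, d=2, a=44
  k=5: m=44, d=9, a=9
  k=6: m=37, d=65, a=1
  k=7: m=28, d=18, a=4
  k=8: m=44, d=1, a=88
d=1 and a=2a₀=88 at k=8, so the next step gives (m, d) = (44, 18) again — its k=1 value — and the period has length 8.

[44; 4, 1, 9, 44, 9, 1, 4, 88]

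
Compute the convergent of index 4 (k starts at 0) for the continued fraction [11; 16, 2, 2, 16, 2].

Using pₖ = aₖpₖ₋₁ + pₖ₋₂, qₖ = aₖqₖ₋₁ + qₖ₋₂ (with p₋₁=1, p₋₂=0, q₋₁=0, q₋₂=1):
  k=0: a=11, p=11, q=1
  k=1: a=16, p=177, q=16
  k=2: a=2, p=365, q=33
  k=3: a=2, p=907, q=82
  k=4: a=16, p=14877, q=1345

14877/1345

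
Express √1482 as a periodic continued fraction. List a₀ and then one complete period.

a₀ = ⌊√1482⌋ = 38.

[38; 2, 76]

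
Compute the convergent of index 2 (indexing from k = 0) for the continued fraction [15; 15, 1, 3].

Using pₖ = aₖpₖ₋₁ + pₖ₋₂, qₖ = aₖqₖ₋₁ + qₖ₋₂ (with p₋₁=1, p₋₂=0, q₋₁=0, q₋₂=1):
  k=0: a=15, p=15, q=1
  k=1: a=15, p=226, q=15
  k=2: a=1, p=241, q=16

241/16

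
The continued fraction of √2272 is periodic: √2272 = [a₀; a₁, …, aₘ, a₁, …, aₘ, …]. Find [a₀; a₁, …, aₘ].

a₀ = ⌊√2272⌋ = 47.
With m₀=0, d₀=1 and mₖ₊₁ = dₖaₖ − mₖ, dₖ₊₁ = (n − mₖ₊₁²)/dₖ, aₖ₊₁ = ⌊(a₀+mₖ₊₁)/dₖ₊₁⌋:
  k=1: m=47, d=63, a=1
  k=2: m=16, d=32, a=1
  k=3: m=16, d=63, a=1
  k=4: m=47, d=1, a=94
d=1 and a=2a₀=94 at k=4, so the next step gives (m, d) = (47, 63) again — its k=1 value — and the period has length 4.

[47; 1, 1, 1, 94]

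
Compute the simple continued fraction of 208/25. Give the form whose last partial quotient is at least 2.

[8; 3, 8]

208 = 8×25 + 8
25 = 3×8 + 1
8 = 8×1 + 0  (stop)
So 208/25 = [8; 3, 8].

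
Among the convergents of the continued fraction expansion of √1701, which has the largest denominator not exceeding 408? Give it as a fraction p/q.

√1701 = [41; 4, 8, 1, 10, 1, 8, 4, 82, …] (period length 8).
Convergents:
  p_0/q_0 = 41/1
  p_1/q_1 = 165/4
  p_2/q_2 = 1361/33
  p_3/q_3 = 1526/37
  p_4/q_4 = 16621/403
  p_5/q_5 = 18147/440
q_4 = 403 ≤ 408 < 440 = q_5, so the answer is 16621/403.

16621/403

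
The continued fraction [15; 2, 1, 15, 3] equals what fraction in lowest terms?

2209/144

Fold from the inside: start with 3/1.
  15 + 1/3 = 46/3
  1 + 3/46 = 49/46
  2 + 46/49 = 144/49
  15 + 49/144 = 2209/144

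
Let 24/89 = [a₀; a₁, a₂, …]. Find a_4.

2

24 = 0·89 + 24   →  a_0 = 0
89 = 3·24 + 17   →  a_1 = 3
24 = 1·17 + 7   →  a_2 = 1
17 = 2·7 + 3   →  a_3 = 2
7 = 2·3 + 1   →  a_4 = 2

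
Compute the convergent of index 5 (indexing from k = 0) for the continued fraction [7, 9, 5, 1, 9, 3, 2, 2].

11929/1678

Using pₖ = aₖpₖ₋₁ + pₖ₋₂, qₖ = aₖqₖ₋₁ + qₖ₋₂ (with p₋₁=1, p₋₂=0, q₋₁=0, q₋₂=1):
  k=0: a=7, p=7, q=1
  k=1: a=9, p=64, q=9
  k=2: a=5, p=327, q=46
  k=3: a=1, p=391, q=55
  k=4: a=9, p=3846, q=541
  k=5: a=3, p=11929, q=1678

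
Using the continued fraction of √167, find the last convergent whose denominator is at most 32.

168/13

√167 = [12; 1, 11, 1, 24, …] (period length 4).
Convergents:
  p_0/q_0 = 12/1
  p_1/q_1 = 13/1
  p_2/q_2 = 155/12
  p_3/q_3 = 168/13
  p_4/q_4 = 4187/324
q_3 = 13 ≤ 32 < 324 = q_4, so the answer is 168/13.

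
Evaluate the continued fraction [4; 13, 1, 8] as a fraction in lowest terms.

509/125

Using pₖ = aₖpₖ₋₁ + pₖ₋₂ and qₖ = aₖqₖ₋₁ + qₖ₋₂:
  k=0: a=4, p=4, q=1
  k=1: a=13, p=53, q=13
  k=2: a=1, p=57, q=14
  k=3: a=8, p=509, q=125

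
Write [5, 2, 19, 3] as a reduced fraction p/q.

Fold from the inside: start with 3/1.
  19 + 1/3 = 58/3
  2 + 3/58 = 119/58
  5 + 58/119 = 653/119

653/119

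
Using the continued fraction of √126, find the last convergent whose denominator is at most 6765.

40365/3596

√126 = [11; 4, 2, 4, 22, …] (period length 4).
Convergents:
  p_0/q_0 = 11/1
  p_1/q_1 = 45/4
  p_2/q_2 = 101/9
  p_3/q_3 = 449/40
  p_4/q_4 = 9979/889
  p_5/q_5 = 40365/3596
  p_6/q_6 = 90709/8081
q_5 = 3596 ≤ 6765 < 8081 = q_6, so the answer is 40365/3596.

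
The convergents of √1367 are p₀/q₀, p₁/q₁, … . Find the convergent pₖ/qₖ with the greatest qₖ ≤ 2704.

√1367 = [36; 1, 35, 1, 72, …] (period length 4).
Convergents:
  p_0/q_0 = 36/1
  p_1/q_1 = 37/1
  p_2/q_2 = 1331/36
  p_3/q_3 = 1368/37
  p_4/q_4 = 99827/2700
  p_5/q_5 = 101195/2737
q_4 = 2700 ≤ 2704 < 2737 = q_5, so the answer is 99827/2700.

99827/2700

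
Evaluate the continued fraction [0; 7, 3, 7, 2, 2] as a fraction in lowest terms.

116/849

Using pₖ = aₖpₖ₋₁ + pₖ₋₂ and qₖ = aₖqₖ₋₁ + qₖ₋₂:
  k=0: a=0, p=0, q=1
  k=1: a=7, p=1, q=7
  k=2: a=3, p=3, q=22
  k=3: a=7, p=22, q=161
  k=4: a=2, p=47, q=344
  k=5: a=2, p=116, q=849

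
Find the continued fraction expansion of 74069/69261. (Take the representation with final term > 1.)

[1; 14, 2, 2, 7, 18, 2, 3]

74069 = 1×69261 + 4808
69261 = 14×4808 + 1949
4808 = 2×1949 + 910
1949 = 2×910 + 129
910 = 7×129 + 7
129 = 18×7 + 3
7 = 2×3 + 1
3 = 3×1 + 0  (stop)
So 74069/69261 = [1; 14, 2, 2, 7, 18, 2, 3].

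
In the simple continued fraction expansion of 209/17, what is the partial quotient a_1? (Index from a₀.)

3

209 = 12·17 + 5   →  a_0 = 12
17 = 3·5 + 2   →  a_1 = 3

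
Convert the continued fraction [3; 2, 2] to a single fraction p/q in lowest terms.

Fold from the inside: start with 2/1.
  2 + 1/2 = 5/2
  3 + 2/5 = 17/5

17/5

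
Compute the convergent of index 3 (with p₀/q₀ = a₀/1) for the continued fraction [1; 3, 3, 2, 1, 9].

30/23

Using pₖ = aₖpₖ₋₁ + pₖ₋₂, qₖ = aₖqₖ₋₁ + qₖ₋₂ (with p₋₁=1, p₋₂=0, q₋₁=0, q₋₂=1):
  k=0: a=1, p=1, q=1
  k=1: a=3, p=4, q=3
  k=2: a=3, p=13, q=10
  k=3: a=2, p=30, q=23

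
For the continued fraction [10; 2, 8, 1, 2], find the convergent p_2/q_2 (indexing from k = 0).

178/17

Using pₖ = aₖpₖ₋₁ + pₖ₋₂, qₖ = aₖqₖ₋₁ + qₖ₋₂ (with p₋₁=1, p₋₂=0, q₋₁=0, q₋₂=1):
  k=0: a=10, p=10, q=1
  k=1: a=2, p=21, q=2
  k=2: a=8, p=178, q=17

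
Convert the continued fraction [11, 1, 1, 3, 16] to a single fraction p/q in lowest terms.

1319/114

Fold from the inside: start with 16/1.
  3 + 1/16 = 49/16
  1 + 16/49 = 65/49
  1 + 49/65 = 114/65
  11 + 65/114 = 1319/114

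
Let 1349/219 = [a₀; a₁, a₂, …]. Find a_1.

1349 = 6·219 + 35   →  a_0 = 6
219 = 6·35 + 9   →  a_1 = 6

6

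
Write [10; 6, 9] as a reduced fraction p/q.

Fold from the inside: start with 9/1.
  6 + 1/9 = 55/9
  10 + 9/55 = 559/55

559/55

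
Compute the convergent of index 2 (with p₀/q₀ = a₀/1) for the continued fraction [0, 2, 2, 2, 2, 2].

2/5

Using pₖ = aₖpₖ₋₁ + pₖ₋₂, qₖ = aₖqₖ₋₁ + qₖ₋₂ (with p₋₁=1, p₋₂=0, q₋₁=0, q₋₂=1):
  k=0: a=0, p=0, q=1
  k=1: a=2, p=1, q=2
  k=2: a=2, p=2, q=5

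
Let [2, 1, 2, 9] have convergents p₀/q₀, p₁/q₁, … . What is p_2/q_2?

Using pₖ = aₖpₖ₋₁ + pₖ₋₂, qₖ = aₖqₖ₋₁ + qₖ₋₂ (with p₋₁=1, p₋₂=0, q₋₁=0, q₋₂=1):
  k=0: a=2, p=2, q=1
  k=1: a=1, p=3, q=1
  k=2: a=2, p=8, q=3

8/3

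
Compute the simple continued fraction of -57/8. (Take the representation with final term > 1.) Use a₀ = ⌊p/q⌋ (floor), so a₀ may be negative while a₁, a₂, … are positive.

-57 = -8*8 + 7
8 = 1*7 + 1
7 = 7*1 + 0  (stop)
So -57/8 = [-8; 1, 7].

[-8; 1, 7]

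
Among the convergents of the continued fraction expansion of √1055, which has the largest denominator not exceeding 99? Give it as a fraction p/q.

1689/52

√1055 = [32; 2, 12, 2, 64, …] (period length 4).
Convergents:
  p_0/q_0 = 32/1
  p_1/q_1 = 65/2
  p_2/q_2 = 812/25
  p_3/q_3 = 1689/52
  p_4/q_4 = 108908/3353
q_3 = 52 ≤ 99 < 3353 = q_4, so the answer is 1689/52.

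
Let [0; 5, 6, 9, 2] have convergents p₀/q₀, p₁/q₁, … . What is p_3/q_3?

55/284

Using pₖ = aₖpₖ₋₁ + pₖ₋₂, qₖ = aₖqₖ₋₁ + qₖ₋₂ (with p₋₁=1, p₋₂=0, q₋₁=0, q₋₂=1):
  k=0: a=0, p=0, q=1
  k=1: a=5, p=1, q=5
  k=2: a=6, p=6, q=31
  k=3: a=9, p=55, q=284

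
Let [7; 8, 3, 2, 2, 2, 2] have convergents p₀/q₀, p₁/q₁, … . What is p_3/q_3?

413/58

Using pₖ = aₖpₖ₋₁ + pₖ₋₂, qₖ = aₖqₖ₋₁ + qₖ₋₂ (with p₋₁=1, p₋₂=0, q₋₁=0, q₋₂=1):
  k=0: a=7, p=7, q=1
  k=1: a=8, p=57, q=8
  k=2: a=3, p=178, q=25
  k=3: a=2, p=413, q=58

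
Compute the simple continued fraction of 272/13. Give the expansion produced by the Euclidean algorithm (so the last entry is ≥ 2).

272 = 20·13 + 12
13 = 1·12 + 1
12 = 12·1 + 0  (stop)
So 272/13 = [20; 1, 12].

[20; 1, 12]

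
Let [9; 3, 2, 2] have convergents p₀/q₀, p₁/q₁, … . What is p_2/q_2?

65/7

Using pₖ = aₖpₖ₋₁ + pₖ₋₂, qₖ = aₖqₖ₋₁ + qₖ₋₂ (with p₋₁=1, p₋₂=0, q₋₁=0, q₋₂=1):
  k=0: a=9, p=9, q=1
  k=1: a=3, p=28, q=3
  k=2: a=2, p=65, q=7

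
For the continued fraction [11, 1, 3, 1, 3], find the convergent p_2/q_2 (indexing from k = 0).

47/4

Using pₖ = aₖpₖ₋₁ + pₖ₋₂, qₖ = aₖqₖ₋₁ + qₖ₋₂ (with p₋₁=1, p₋₂=0, q₋₁=0, q₋₂=1):
  k=0: a=11, p=11, q=1
  k=1: a=1, p=12, q=1
  k=2: a=3, p=47, q=4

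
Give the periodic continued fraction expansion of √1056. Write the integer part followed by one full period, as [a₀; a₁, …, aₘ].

[32; 2, 64]

a₀ = ⌊√1056⌋ = 32.
With m₀=0, d₀=1 and mₖ₊₁ = dₖaₖ − mₖ, dₖ₊₁ = (n − mₖ₊₁²)/dₖ, aₖ₊₁ = ⌊(a₀+mₖ₊₁)/dₖ₊₁⌋:
  k=1: m=32, d=32, a=2
  k=2: m=32, d=1, a=64
d=1 and a=2a₀=64 at k=2, so the next step gives (m, d) = (32, 32) again — its k=1 value — and the period has length 2.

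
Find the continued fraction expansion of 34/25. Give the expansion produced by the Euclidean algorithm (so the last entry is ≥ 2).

[1; 2, 1, 3, 2]

34 = 1×25 + 9
25 = 2×9 + 7
9 = 1×7 + 2
7 = 3×2 + 1
2 = 2×1 + 0  (stop)
So 34/25 = [1; 2, 1, 3, 2].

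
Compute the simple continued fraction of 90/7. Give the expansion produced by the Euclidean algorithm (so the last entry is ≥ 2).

[12; 1, 6]

90 = 12·7 + 6
7 = 1·6 + 1
6 = 6·1 + 0  (stop)
So 90/7 = [12; 1, 6].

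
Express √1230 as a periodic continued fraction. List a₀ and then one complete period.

a₀ = ⌊√1230⌋ = 35.
With m₀=0, d₀=1 and mₖ₊₁ = dₖaₖ − mₖ, dₖ₊₁ = (n − mₖ₊₁²)/dₖ, aₖ₊₁ = ⌊(a₀+mₖ₊₁)/dₖ₊₁⌋:
  k=1: m=35, d=5, a=14
  k=2: m=35, d=1, a=70
d=1 and a=2a₀=70 at k=2, so the next step gives (m, d) = (35, 5) again — its k=1 value — and the period has length 2.

[35; 14, 70]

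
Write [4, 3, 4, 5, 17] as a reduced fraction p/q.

5037/1169

Using pₖ = aₖpₖ₋₁ + pₖ₋₂ and qₖ = aₖqₖ₋₁ + qₖ₋₂:
  k=0: a=4, p=4, q=1
  k=1: a=3, p=13, q=3
  k=2: a=4, p=56, q=13
  k=3: a=5, p=293, q=68
  k=4: a=17, p=5037, q=1169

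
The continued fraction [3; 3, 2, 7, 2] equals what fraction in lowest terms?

Fold from the inside: start with 2/1.
  7 + 1/2 = 15/2
  2 + 2/15 = 32/15
  3 + 15/32 = 111/32
  3 + 32/111 = 365/111

365/111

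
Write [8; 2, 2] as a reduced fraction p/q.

Fold from the inside: start with 2/1.
  2 + 1/2 = 5/2
  8 + 2/5 = 42/5

42/5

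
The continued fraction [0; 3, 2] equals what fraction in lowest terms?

2/7

Fold from the inside: start with 2/1.
  3 + 1/2 = 7/2
  0 + 2/7 = 2/7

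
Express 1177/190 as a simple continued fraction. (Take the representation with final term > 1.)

[6; 5, 7, 2, 2]

1177 = 6×190 + 37
190 = 5×37 + 5
37 = 7×5 + 2
5 = 2×2 + 1
2 = 2×1 + 0  (stop)
So 1177/190 = [6; 5, 7, 2, 2].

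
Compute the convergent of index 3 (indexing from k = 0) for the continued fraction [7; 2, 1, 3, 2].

81/11

Using pₖ = aₖpₖ₋₁ + pₖ₋₂, qₖ = aₖqₖ₋₁ + qₖ₋₂ (with p₋₁=1, p₋₂=0, q₋₁=0, q₋₂=1):
  k=0: a=7, p=7, q=1
  k=1: a=2, p=15, q=2
  k=2: a=1, p=22, q=3
  k=3: a=3, p=81, q=11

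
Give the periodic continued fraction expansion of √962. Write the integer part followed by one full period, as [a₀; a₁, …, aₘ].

a₀ = ⌊√962⌋ = 31.
With m₀=0, d₀=1 and mₖ₊₁ = dₖaₖ − mₖ, dₖ₊₁ = (n − mₖ₊₁²)/dₖ, aₖ₊₁ = ⌊(a₀+mₖ₊₁)/dₖ₊₁⌋:
  k=1: m=31, d=1, a=62
d=1 and a=2a₀=62 at k=1, so the next step gives (m, d) = (31, 1) again — its k=1 value — and the period has length 1.

[31; 62]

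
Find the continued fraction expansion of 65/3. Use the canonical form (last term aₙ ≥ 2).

[21; 1, 2]

65 = 21×3 + 2
3 = 1×2 + 1
2 = 2×1 + 0  (stop)
So 65/3 = [21; 1, 2].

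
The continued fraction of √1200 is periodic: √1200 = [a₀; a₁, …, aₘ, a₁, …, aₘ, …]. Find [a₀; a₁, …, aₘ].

[34; 1, 1, 1, 3, 1, 1, 1, 68]

a₀ = ⌊√1200⌋ = 34.
With m₀=0, d₀=1 and mₖ₊₁ = dₖaₖ − mₖ, dₖ₊₁ = (n − mₖ₊₁²)/dₖ, aₖ₊₁ = ⌊(a₀+mₖ₊₁)/dₖ₊₁⌋:
  k=1: m=34, d=44, a=1
  k=2: m=10, d=25, a=1
  k=3: m=15, d=39, a=1
  k=4: m=24, d=16, a=3
  k=5: m=24, d=39, a=1
  k=6: m=15, d=25, a=1
  k=7: m=10, d=44, a=1
  k=8: m=34, d=1, a=68
d=1 and a=2a₀=68 at k=8, so the next step gives (m, d) = (34, 44) again — its k=1 value — and the period has length 8.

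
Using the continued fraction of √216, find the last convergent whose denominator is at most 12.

147/10

√216 = [14; 1, 2, 3, 2, 1, 28, …] (period length 6).
Convergents:
  p_0/q_0 = 14/1
  p_1/q_1 = 15/1
  p_2/q_2 = 44/3
  p_3/q_3 = 147/10
  p_4/q_4 = 338/23
q_3 = 10 ≤ 12 < 23 = q_4, so the answer is 147/10.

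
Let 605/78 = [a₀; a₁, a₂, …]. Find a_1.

605 = 7·78 + 59   →  a_0 = 7
78 = 1·59 + 19   →  a_1 = 1

1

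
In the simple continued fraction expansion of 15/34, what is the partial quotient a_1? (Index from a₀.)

15 = 0·34 + 15   →  a_0 = 0
34 = 2·15 + 4   →  a_1 = 2

2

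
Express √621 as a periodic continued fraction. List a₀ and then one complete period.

[24; 1, 11, 2, 11, 1, 48]

a₀ = ⌊√621⌋ = 24.
With m₀=0, d₀=1 and mₖ₊₁ = dₖaₖ − mₖ, dₖ₊₁ = (n − mₖ₊₁²)/dₖ, aₖ₊₁ = ⌊(a₀+mₖ₊₁)/dₖ₊₁⌋:
  k=1: m=24, d=45, a=1
  k=2: m=21, d=4, a=11
  k=3: m=23, d=23, a=2
  k=4: m=23, d=4, a=11
  k=5: m=21, d=45, a=1
  k=6: m=24, d=1, a=48
d=1 and a=2a₀=48 at k=6, so the next step gives (m, d) = (24, 45) again — its k=1 value — and the period has length 6.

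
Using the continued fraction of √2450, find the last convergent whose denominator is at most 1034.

√2450 = [49; 2, 98, …] (period length 2).
Convergents:
  p_0/q_0 = 49/1
  p_1/q_1 = 99/2
  p_2/q_2 = 9751/197
  p_3/q_3 = 19601/396
  p_4/q_4 = 1930649/39005
q_3 = 396 ≤ 1034 < 39005 = q_4, so the answer is 19601/396.

19601/396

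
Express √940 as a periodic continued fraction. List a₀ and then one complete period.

[30; 1, 1, 1, 14, 1, 1, 1, 60]

a₀ = ⌊√940⌋ = 30.
With m₀=0, d₀=1 and mₖ₊₁ = dₖaₖ − mₖ, dₖ₊₁ = (n − mₖ₊₁²)/dₖ, aₖ₊₁ = ⌊(a₀+mₖ₊₁)/dₖ₊₁⌋:
  k=1: m=30, d=40, a=1
  k=2: m=10, d=21, a=1
  k=3: m=11, d=39, a=1
  k=4: m=28, d=4, a=14
  k=5: m=28, d=39, a=1
  k=6: m=11, d=21, a=1
  k=7: m=10, d=40, a=1
  k=8: m=30, d=1, a=60
d=1 and a=2a₀=60 at k=8, so the next step gives (m, d) = (30, 40) again — its k=1 value — and the period has length 8.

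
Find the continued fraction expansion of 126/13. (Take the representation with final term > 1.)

126 = 9×13 + 9
13 = 1×9 + 4
9 = 2×4 + 1
4 = 4×1 + 0  (stop)
So 126/13 = [9; 1, 2, 4].

[9; 1, 2, 4]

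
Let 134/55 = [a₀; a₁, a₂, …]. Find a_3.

2

134 = 2·55 + 24   →  a_0 = 2
55 = 2·24 + 7   →  a_1 = 2
24 = 3·7 + 3   →  a_2 = 3
7 = 2·3 + 1   →  a_3 = 2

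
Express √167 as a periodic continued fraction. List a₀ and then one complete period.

a₀ = ⌊√167⌋ = 12.
With m₀=0, d₀=1 and mₖ₊₁ = dₖaₖ − mₖ, dₖ₊₁ = (n − mₖ₊₁²)/dₖ, aₖ₊₁ = ⌊(a₀+mₖ₊₁)/dₖ₊₁⌋:
  k=1: m=12, d=23, a=1
  k=2: m=11, d=2, a=11
  k=3: m=11, d=23, a=1
  k=4: m=12, d=1, a=24
d=1 and a=2a₀=24 at k=4, so the next step gives (m, d) = (12, 23) again — its k=1 value — and the period has length 4.

[12; 1, 11, 1, 24]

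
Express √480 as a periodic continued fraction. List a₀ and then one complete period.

[21; 1, 9, 1, 42]

a₀ = ⌊√480⌋ = 21.
With m₀=0, d₀=1 and mₖ₊₁ = dₖaₖ − mₖ, dₖ₊₁ = (n − mₖ₊₁²)/dₖ, aₖ₊₁ = ⌊(a₀+mₖ₊₁)/dₖ₊₁⌋:
  k=1: m=21, d=39, a=1
  k=2: m=18, d=4, a=9
  k=3: m=18, d=39, a=1
  k=4: m=21, d=1, a=42
d=1 and a=2a₀=42 at k=4, so the next step gives (m, d) = (21, 39) again — its k=1 value — and the period has length 4.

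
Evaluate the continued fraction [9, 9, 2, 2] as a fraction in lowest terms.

Using pₖ = aₖpₖ₋₁ + pₖ₋₂ and qₖ = aₖqₖ₋₁ + qₖ₋₂:
  k=0: a=9, p=9, q=1
  k=1: a=9, p=82, q=9
  k=2: a=2, p=173, q=19
  k=3: a=2, p=428, q=47

428/47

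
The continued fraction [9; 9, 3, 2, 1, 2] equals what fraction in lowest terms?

Fold from the inside: start with 2/1.
  1 + 1/2 = 3/2
  2 + 2/3 = 8/3
  3 + 3/8 = 27/8
  9 + 8/27 = 251/27
  9 + 27/251 = 2286/251

2286/251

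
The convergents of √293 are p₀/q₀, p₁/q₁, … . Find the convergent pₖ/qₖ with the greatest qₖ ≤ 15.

154/9

√293 = [17; 8, 1, 1, 8, 34, …] (period length 5).
Convergents:
  p_0/q_0 = 17/1
  p_1/q_1 = 137/8
  p_2/q_2 = 154/9
  p_3/q_3 = 291/17
q_2 = 9 ≤ 15 < 17 = q_3, so the answer is 154/9.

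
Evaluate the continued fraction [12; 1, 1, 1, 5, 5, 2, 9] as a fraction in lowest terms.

23082/1825

Fold from the inside: start with 9/1.
  2 + 1/9 = 19/9
  5 + 9/19 = 104/19
  5 + 19/104 = 539/104
  1 + 104/539 = 643/539
  1 + 539/643 = 1182/643
  1 + 643/1182 = 1825/1182
  12 + 1182/1825 = 23082/1825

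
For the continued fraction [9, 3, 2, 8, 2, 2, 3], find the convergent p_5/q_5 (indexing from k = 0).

Using pₖ = aₖpₖ₋₁ + pₖ₋₂, qₖ = aₖqₖ₋₁ + qₖ₋₂ (with p₋₁=1, p₋₂=0, q₋₁=0, q₋₂=1):
  k=0: a=9, p=9, q=1
  k=1: a=3, p=28, q=3
  k=2: a=2, p=65, q=7
  k=3: a=8, p=548, q=59
  k=4: a=2, p=1161, q=125
  k=5: a=2, p=2870, q=309

2870/309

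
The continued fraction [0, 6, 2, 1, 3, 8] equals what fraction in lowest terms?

Using pₖ = aₖpₖ₋₁ + pₖ₋₂ and qₖ = aₖqₖ₋₁ + qₖ₋₂:
  k=0: a=0, p=0, q=1
  k=1: a=6, p=1, q=6
  k=2: a=2, p=2, q=13
  k=3: a=1, p=3, q=19
  k=4: a=3, p=11, q=70
  k=5: a=8, p=91, q=579

91/579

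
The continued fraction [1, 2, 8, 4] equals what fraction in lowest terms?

Using pₖ = aₖpₖ₋₁ + pₖ₋₂ and qₖ = aₖqₖ₋₁ + qₖ₋₂:
  k=0: a=1, p=1, q=1
  k=1: a=2, p=3, q=2
  k=2: a=8, p=25, q=17
  k=3: a=4, p=103, q=70

103/70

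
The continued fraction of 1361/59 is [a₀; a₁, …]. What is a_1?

1361 = 23·59 + 4   →  a_0 = 23
59 = 14·4 + 3   →  a_1 = 14

14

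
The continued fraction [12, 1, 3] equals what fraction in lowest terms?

51/4

Using pₖ = aₖpₖ₋₁ + pₖ₋₂ and qₖ = aₖqₖ₋₁ + qₖ₋₂:
  k=0: a=12, p=12, q=1
  k=1: a=1, p=13, q=1
  k=2: a=3, p=51, q=4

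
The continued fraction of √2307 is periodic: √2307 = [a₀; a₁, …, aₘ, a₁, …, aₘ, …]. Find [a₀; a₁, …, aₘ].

[48; 32, 96]

a₀ = ⌊√2307⌋ = 48.
With m₀=0, d₀=1 and mₖ₊₁ = dₖaₖ − mₖ, dₖ₊₁ = (n − mₖ₊₁²)/dₖ, aₖ₊₁ = ⌊(a₀+mₖ₊₁)/dₖ₊₁⌋:
  k=1: m=48, d=3, a=32
  k=2: m=48, d=1, a=96
d=1 and a=2a₀=96 at k=2, so the next step gives (m, d) = (48, 3) again — its k=1 value — and the period has length 2.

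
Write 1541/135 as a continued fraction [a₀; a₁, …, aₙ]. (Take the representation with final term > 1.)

1541 = 11×135 + 56
135 = 2×56 + 23
56 = 2×23 + 10
23 = 2×10 + 3
10 = 3×3 + 1
3 = 3×1 + 0  (stop)
So 1541/135 = [11; 2, 2, 2, 3, 3].

[11; 2, 2, 2, 3, 3]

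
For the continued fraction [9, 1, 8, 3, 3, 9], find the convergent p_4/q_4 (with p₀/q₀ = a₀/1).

Using pₖ = aₖpₖ₋₁ + pₖ₋₂, qₖ = aₖqₖ₋₁ + qₖ₋₂ (with p₋₁=1, p₋₂=0, q₋₁=0, q₋₂=1):
  k=0: a=9, p=9, q=1
  k=1: a=1, p=10, q=1
  k=2: a=8, p=89, q=9
  k=3: a=3, p=277, q=28
  k=4: a=3, p=920, q=93

920/93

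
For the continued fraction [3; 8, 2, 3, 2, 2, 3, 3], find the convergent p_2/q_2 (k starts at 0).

Using pₖ = aₖpₖ₋₁ + pₖ₋₂, qₖ = aₖqₖ₋₁ + qₖ₋₂ (with p₋₁=1, p₋₂=0, q₋₁=0, q₋₂=1):
  k=0: a=3, p=3, q=1
  k=1: a=8, p=25, q=8
  k=2: a=2, p=53, q=17

53/17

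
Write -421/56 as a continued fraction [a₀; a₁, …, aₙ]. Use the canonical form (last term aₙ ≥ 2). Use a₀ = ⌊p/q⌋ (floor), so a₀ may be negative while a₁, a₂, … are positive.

-421 = -8·56 + 27
56 = 2·27 + 2
27 = 13·2 + 1
2 = 2·1 + 0  (stop)
So -421/56 = [-8; 2, 13, 2].

[-8; 2, 13, 2]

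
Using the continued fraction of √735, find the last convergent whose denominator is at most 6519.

√735 = [27; 9, 54, …] (period length 2).
Convergents:
  p_0/q_0 = 27/1
  p_1/q_1 = 244/9
  p_2/q_2 = 13203/487
  p_3/q_3 = 119071/4392
  p_4/q_4 = 6443037/237655
q_3 = 4392 ≤ 6519 < 237655 = q_4, so the answer is 119071/4392.

119071/4392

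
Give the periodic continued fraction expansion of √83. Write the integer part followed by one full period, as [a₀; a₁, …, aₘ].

a₀ = ⌊√83⌋ = 9.
With m₀=0, d₀=1 and mₖ₊₁ = dₖaₖ − mₖ, dₖ₊₁ = (n − mₖ₊₁²)/dₖ, aₖ₊₁ = ⌊(a₀+mₖ₊₁)/dₖ₊₁⌋:
  k=1: m=9, d=2, a=9
  k=2: m=9, d=1, a=18
d=1 and a=2a₀=18 at k=2, so the next step gives (m, d) = (9, 2) again — its k=1 value — and the period has length 2.

[9; 9, 18]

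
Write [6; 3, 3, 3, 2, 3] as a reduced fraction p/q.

Using pₖ = aₖpₖ₋₁ + pₖ₋₂ and qₖ = aₖqₖ₋₁ + qₖ₋₂:
  k=0: a=6, p=6, q=1
  k=1: a=3, p=19, q=3
  k=2: a=3, p=63, q=10
  k=3: a=3, p=208, q=33
  k=4: a=2, p=479, q=76
  k=5: a=3, p=1645, q=261

1645/261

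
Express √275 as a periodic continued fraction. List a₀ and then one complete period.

a₀ = ⌊√275⌋ = 16.
With m₀=0, d₀=1 and mₖ₊₁ = dₖaₖ − mₖ, dₖ₊₁ = (n − mₖ₊₁²)/dₖ, aₖ₊₁ = ⌊(a₀+mₖ₊₁)/dₖ₊₁⌋:
  k=1: m=16, d=19, a=1
  k=2: m=3, d=14, a=1
  k=3: m=11, d=11, a=2
  k=4: m=11, d=14, a=1
  k=5: m=3, d=19, a=1
  k=6: m=16, d=1, a=32
d=1 and a=2a₀=32 at k=6, so the next step gives (m, d) = (16, 19) again — its k=1 value — and the period has length 6.

[16; 1, 1, 2, 1, 1, 32]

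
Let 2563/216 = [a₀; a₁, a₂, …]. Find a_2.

6

2563 = 11·216 + 187   →  a_0 = 11
216 = 1·187 + 29   →  a_1 = 1
187 = 6·29 + 13   →  a_2 = 6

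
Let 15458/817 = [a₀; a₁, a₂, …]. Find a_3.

1

15458 = 18·817 + 752   →  a_0 = 18
817 = 1·752 + 65   →  a_1 = 1
752 = 11·65 + 37   →  a_2 = 11
65 = 1·37 + 28   →  a_3 = 1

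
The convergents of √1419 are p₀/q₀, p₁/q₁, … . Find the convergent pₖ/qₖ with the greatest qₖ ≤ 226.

√1419 = [37; 1, 2, 37, 2, 1, 74, …] (period length 6).
Convergents:
  p_0/q_0 = 37/1
  p_1/q_1 = 38/1
  p_2/q_2 = 113/3
  p_3/q_3 = 4219/112
  p_4/q_4 = 8551/227
q_3 = 112 ≤ 226 < 227 = q_4, so the answer is 4219/112.

4219/112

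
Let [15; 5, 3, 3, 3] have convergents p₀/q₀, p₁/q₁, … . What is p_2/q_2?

Using pₖ = aₖpₖ₋₁ + pₖ₋₂, qₖ = aₖqₖ₋₁ + qₖ₋₂ (with p₋₁=1, p₋₂=0, q₋₁=0, q₋₂=1):
  k=0: a=15, p=15, q=1
  k=1: a=5, p=76, q=5
  k=2: a=3, p=243, q=16

243/16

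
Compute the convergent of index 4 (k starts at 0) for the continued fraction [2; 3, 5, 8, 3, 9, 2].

946/409

Using pₖ = aₖpₖ₋₁ + pₖ₋₂, qₖ = aₖqₖ₋₁ + qₖ₋₂ (with p₋₁=1, p₋₂=0, q₋₁=0, q₋₂=1):
  k=0: a=2, p=2, q=1
  k=1: a=3, p=7, q=3
  k=2: a=5, p=37, q=16
  k=3: a=8, p=303, q=131
  k=4: a=3, p=946, q=409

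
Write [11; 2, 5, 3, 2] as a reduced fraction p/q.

Using pₖ = aₖpₖ₋₁ + pₖ₋₂ and qₖ = aₖqₖ₋₁ + qₖ₋₂:
  k=0: a=11, p=11, q=1
  k=1: a=2, p=23, q=2
  k=2: a=5, p=126, q=11
  k=3: a=3, p=401, q=35
  k=4: a=2, p=928, q=81

928/81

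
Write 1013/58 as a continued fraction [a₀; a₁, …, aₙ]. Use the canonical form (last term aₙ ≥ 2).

1013 = 17×58 + 27
58 = 2×27 + 4
27 = 6×4 + 3
4 = 1×3 + 1
3 = 3×1 + 0  (stop)
So 1013/58 = [17; 2, 6, 1, 3].

[17; 2, 6, 1, 3]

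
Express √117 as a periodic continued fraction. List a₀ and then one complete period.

[10; 1, 4, 2, 4, 1, 20]

a₀ = ⌊√117⌋ = 10.
With m₀=0, d₀=1 and mₖ₊₁ = dₖaₖ − mₖ, dₖ₊₁ = (n − mₖ₊₁²)/dₖ, aₖ₊₁ = ⌊(a₀+mₖ₊₁)/dₖ₊₁⌋:
  k=1: m=10, d=17, a=1
  k=2: m=7, d=4, a=4
  k=3: m=9, d=9, a=2
  k=4: m=9, d=4, a=4
  k=5: m=7, d=17, a=1
  k=6: m=10, d=1, a=20
d=1 and a=2a₀=20 at k=6, so the next step gives (m, d) = (10, 17) again — its k=1 value — and the period has length 6.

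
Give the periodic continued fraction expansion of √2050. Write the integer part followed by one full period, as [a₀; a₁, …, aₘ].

a₀ = ⌊√2050⌋ = 45.

[45; 3, 1, 1, 1, 1, 3, 90]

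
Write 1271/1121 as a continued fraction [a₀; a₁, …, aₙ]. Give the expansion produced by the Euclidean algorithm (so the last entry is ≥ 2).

[1; 7, 2, 8, 1, 7]

1271 = 1×1121 + 150
1121 = 7×150 + 71
150 = 2×71 + 8
71 = 8×8 + 7
8 = 1×7 + 1
7 = 7×1 + 0  (stop)
So 1271/1121 = [1; 7, 2, 8, 1, 7].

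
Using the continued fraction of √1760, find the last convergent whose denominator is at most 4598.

√1760 = [41; 1, 19, 1, 82, …] (period length 4).
Convergents:
  p_0/q_0 = 41/1
  p_1/q_1 = 42/1
  p_2/q_2 = 839/20
  p_3/q_3 = 881/21
  p_4/q_4 = 73081/1742
  p_5/q_5 = 73962/1763
  p_6/q_6 = 1478359/35239
q_5 = 1763 ≤ 4598 < 35239 = q_6, so the answer is 73962/1763.

73962/1763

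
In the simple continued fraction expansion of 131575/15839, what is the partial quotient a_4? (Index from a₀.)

8

131575 = 8·15839 + 4863   →  a_0 = 8
15839 = 3·4863 + 1250   →  a_1 = 3
4863 = 3·1250 + 1113   →  a_2 = 3
1250 = 1·1113 + 137   →  a_3 = 1
1113 = 8·137 + 17   →  a_4 = 8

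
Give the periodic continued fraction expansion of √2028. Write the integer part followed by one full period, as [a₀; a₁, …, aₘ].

[45; 30, 90]

a₀ = ⌊√2028⌋ = 45.
With m₀=0, d₀=1 and mₖ₊₁ = dₖaₖ − mₖ, dₖ₊₁ = (n − mₖ₊₁²)/dₖ, aₖ₊₁ = ⌊(a₀+mₖ₊₁)/dₖ₊₁⌋:
  k=1: m=45, d=3, a=30
  k=2: m=45, d=1, a=90
d=1 and a=2a₀=90 at k=2, so the next step gives (m, d) = (45, 3) again — its k=1 value — and the period has length 2.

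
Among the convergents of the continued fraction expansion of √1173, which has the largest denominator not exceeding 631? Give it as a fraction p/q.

9350/273

√1173 = [34; 4, 68, …] (period length 2).
Convergents:
  p_0/q_0 = 34/1
  p_1/q_1 = 137/4
  p_2/q_2 = 9350/273
  p_3/q_3 = 37537/1096
q_2 = 273 ≤ 631 < 1096 = q_3, so the answer is 9350/273.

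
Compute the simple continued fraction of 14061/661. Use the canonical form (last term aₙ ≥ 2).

[21; 3, 1, 2, 19, 1, 2]

14061 = 21·661 + 180
661 = 3·180 + 121
180 = 1·121 + 59
121 = 2·59 + 3
59 = 19·3 + 2
3 = 1·2 + 1
2 = 2·1 + 0  (stop)
So 14061/661 = [21; 3, 1, 2, 19, 1, 2].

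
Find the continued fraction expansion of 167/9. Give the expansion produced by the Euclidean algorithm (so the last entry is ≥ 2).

167 = 18*9 + 5
9 = 1*5 + 4
5 = 1*4 + 1
4 = 4*1 + 0  (stop)
So 167/9 = [18; 1, 1, 4].

[18; 1, 1, 4]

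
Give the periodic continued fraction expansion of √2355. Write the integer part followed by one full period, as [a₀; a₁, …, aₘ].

[48; 1, 1, 8, 3, 8, 1, 1, 96]

a₀ = ⌊√2355⌋ = 48.
With m₀=0, d₀=1 and mₖ₊₁ = dₖaₖ − mₖ, dₖ₊₁ = (n − mₖ₊₁²)/dₖ, aₖ₊₁ = ⌊(a₀+mₖ₊₁)/dₖ₊₁⌋:
  k=1: m=48, d=51, a=1
  k=2: m=3, d=46, a=1
  k=3: m=43, d=11, a=8
  k=4: m=45, d=30, a=3
  k=5: m=45, d=11, a=8
  k=6: m=43, d=46, a=1
  k=7: m=3, d=51, a=1
  k=8: m=48, d=1, a=96
d=1 and a=2a₀=96 at k=8, so the next step gives (m, d) = (48, 51) again — its k=1 value — and the period has length 8.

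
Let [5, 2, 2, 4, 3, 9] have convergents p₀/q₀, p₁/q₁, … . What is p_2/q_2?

27/5

Using pₖ = aₖpₖ₋₁ + pₖ₋₂, qₖ = aₖqₖ₋₁ + qₖ₋₂ (with p₋₁=1, p₋₂=0, q₋₁=0, q₋₂=1):
  k=0: a=5, p=5, q=1
  k=1: a=2, p=11, q=2
  k=2: a=2, p=27, q=5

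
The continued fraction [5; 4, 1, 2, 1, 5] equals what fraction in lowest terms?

Fold from the inside: start with 5/1.
  1 + 1/5 = 6/5
  2 + 5/6 = 17/6
  1 + 6/17 = 23/17
  4 + 17/23 = 109/23
  5 + 23/109 = 568/109

568/109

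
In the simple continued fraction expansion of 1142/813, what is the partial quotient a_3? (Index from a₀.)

1142 = 1·813 + 329   →  a_0 = 1
813 = 2·329 + 155   →  a_1 = 2
329 = 2·155 + 19   →  a_2 = 2
155 = 8·19 + 3   →  a_3 = 8

8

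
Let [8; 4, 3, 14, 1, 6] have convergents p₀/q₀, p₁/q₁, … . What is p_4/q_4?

1638/199

Using pₖ = aₖpₖ₋₁ + pₖ₋₂, qₖ = aₖqₖ₋₁ + qₖ₋₂ (with p₋₁=1, p₋₂=0, q₋₁=0, q₋₂=1):
  k=0: a=8, p=8, q=1
  k=1: a=4, p=33, q=4
  k=2: a=3, p=107, q=13
  k=3: a=14, p=1531, q=186
  k=4: a=1, p=1638, q=199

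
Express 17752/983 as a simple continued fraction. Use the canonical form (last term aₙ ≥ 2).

17752 = 18·983 + 58
983 = 16·58 + 55
58 = 1·55 + 3
55 = 18·3 + 1
3 = 3·1 + 0  (stop)
So 17752/983 = [18; 16, 1, 18, 3].

[18; 16, 1, 18, 3]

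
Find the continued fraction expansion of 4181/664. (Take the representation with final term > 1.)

[6; 3, 2, 1, 2, 3, 7]

4181 = 6·664 + 197
664 = 3·197 + 73
197 = 2·73 + 51
73 = 1·51 + 22
51 = 2·22 + 7
22 = 3·7 + 1
7 = 7·1 + 0  (stop)
So 4181/664 = [6; 3, 2, 1, 2, 3, 7].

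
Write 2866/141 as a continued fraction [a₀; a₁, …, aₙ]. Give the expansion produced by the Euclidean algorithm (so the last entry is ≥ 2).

2866 = 20*141 + 46
141 = 3*46 + 3
46 = 15*3 + 1
3 = 3*1 + 0  (stop)
So 2866/141 = [20; 3, 15, 3].

[20; 3, 15, 3]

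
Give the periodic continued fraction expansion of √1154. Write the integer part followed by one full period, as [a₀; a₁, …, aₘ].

a₀ = ⌊√1154⌋ = 33.
With m₀=0, d₀=1 and mₖ₊₁ = dₖaₖ − mₖ, dₖ₊₁ = (n − mₖ₊₁²)/dₖ, aₖ₊₁ = ⌊(a₀+mₖ₊₁)/dₖ₊₁⌋:
  k=1: m=33, d=65, a=1
  k=2: m=32, d=2, a=32
  k=3: m=32, d=65, a=1
  k=4: m=33, d=1, a=66
d=1 and a=2a₀=66 at k=4, so the next step gives (m, d) = (33, 65) again — its k=1 value — and the period has length 4.

[33; 1, 32, 1, 66]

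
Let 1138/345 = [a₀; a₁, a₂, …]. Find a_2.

2

1138 = 3·345 + 103   →  a_0 = 3
345 = 3·103 + 36   →  a_1 = 3
103 = 2·36 + 31   →  a_2 = 2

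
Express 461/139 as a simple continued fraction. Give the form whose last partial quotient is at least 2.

461 = 3×139 + 44
139 = 3×44 + 7
44 = 6×7 + 2
7 = 3×2 + 1
2 = 2×1 + 0  (stop)
So 461/139 = [3; 3, 6, 3, 2].

[3; 3, 6, 3, 2]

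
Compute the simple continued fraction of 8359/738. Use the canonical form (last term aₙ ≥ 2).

[11; 3, 16, 15]

8359 = 11×738 + 241
738 = 3×241 + 15
241 = 16×15 + 1
15 = 15×1 + 0  (stop)
So 8359/738 = [11; 3, 16, 15].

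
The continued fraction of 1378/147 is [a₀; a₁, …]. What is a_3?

2

1378 = 9·147 + 55   →  a_0 = 9
147 = 2·55 + 37   →  a_1 = 2
55 = 1·37 + 18   →  a_2 = 1
37 = 2·18 + 1   →  a_3 = 2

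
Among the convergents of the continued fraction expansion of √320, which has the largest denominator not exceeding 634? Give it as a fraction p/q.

5778/323

√320 = [17; 1, 7, 1, 34, …] (period length 4).
Convergents:
  p_0/q_0 = 17/1
  p_1/q_1 = 18/1
  p_2/q_2 = 143/8
  p_3/q_3 = 161/9
  p_4/q_4 = 5617/314
  p_5/q_5 = 5778/323
  p_6/q_6 = 46063/2575
q_5 = 323 ≤ 634 < 2575 = q_6, so the answer is 5778/323.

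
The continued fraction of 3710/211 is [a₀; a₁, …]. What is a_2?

1

3710 = 17·211 + 123   →  a_0 = 17
211 = 1·123 + 88   →  a_1 = 1
123 = 1·88 + 35   →  a_2 = 1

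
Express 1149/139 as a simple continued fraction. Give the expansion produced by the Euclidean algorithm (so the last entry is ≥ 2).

1149 = 8·139 + 37
139 = 3·37 + 28
37 = 1·28 + 9
28 = 3·9 + 1
9 = 9·1 + 0  (stop)
So 1149/139 = [8; 3, 1, 3, 9].

[8; 3, 1, 3, 9]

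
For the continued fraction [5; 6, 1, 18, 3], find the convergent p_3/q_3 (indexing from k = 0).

679/132

Using pₖ = aₖpₖ₋₁ + pₖ₋₂, qₖ = aₖqₖ₋₁ + qₖ₋₂ (with p₋₁=1, p₋₂=0, q₋₁=0, q₋₂=1):
  k=0: a=5, p=5, q=1
  k=1: a=6, p=31, q=6
  k=2: a=1, p=36, q=7
  k=3: a=18, p=679, q=132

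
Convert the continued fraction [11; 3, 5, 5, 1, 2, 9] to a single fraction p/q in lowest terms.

Using pₖ = aₖpₖ₋₁ + pₖ₋₂ and qₖ = aₖqₖ₋₁ + qₖ₋₂:
  k=0: a=11, p=11, q=1
  k=1: a=3, p=34, q=3
  k=2: a=5, p=181, q=16
  k=3: a=5, p=939, q=83
  k=4: a=1, p=1120, q=99
  k=5: a=2, p=3179, q=281
  k=6: a=9, p=29731, q=2628

29731/2628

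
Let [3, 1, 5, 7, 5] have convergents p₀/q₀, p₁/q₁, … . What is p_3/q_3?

165/43

Using pₖ = aₖpₖ₋₁ + pₖ₋₂, qₖ = aₖqₖ₋₁ + qₖ₋₂ (with p₋₁=1, p₋₂=0, q₋₁=0, q₋₂=1):
  k=0: a=3, p=3, q=1
  k=1: a=1, p=4, q=1
  k=2: a=5, p=23, q=6
  k=3: a=7, p=165, q=43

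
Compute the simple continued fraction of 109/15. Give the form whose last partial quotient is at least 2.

109 = 7×15 + 4
15 = 3×4 + 3
4 = 1×3 + 1
3 = 3×1 + 0  (stop)
So 109/15 = [7; 3, 1, 3].

[7; 3, 1, 3]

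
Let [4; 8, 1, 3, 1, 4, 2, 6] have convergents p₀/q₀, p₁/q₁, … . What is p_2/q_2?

37/9

Using pₖ = aₖpₖ₋₁ + pₖ₋₂, qₖ = aₖqₖ₋₁ + qₖ₋₂ (with p₋₁=1, p₋₂=0, q₋₁=0, q₋₂=1):
  k=0: a=4, p=4, q=1
  k=1: a=8, p=33, q=8
  k=2: a=1, p=37, q=9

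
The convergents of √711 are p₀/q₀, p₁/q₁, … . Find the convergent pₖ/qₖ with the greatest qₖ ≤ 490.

√711 = [26; 1, 1, 1, 52, …] (period length 4).
Convergents:
  p_0/q_0 = 26/1
  p_1/q_1 = 27/1
  p_2/q_2 = 53/2
  p_3/q_3 = 80/3
  p_4/q_4 = 4213/158
  p_5/q_5 = 4293/161
  p_6/q_6 = 8506/319
  p_7/q_7 = 12799/480
  p_8/q_8 = 674054/25279
q_7 = 480 ≤ 490 < 25279 = q_8, so the answer is 12799/480.

12799/480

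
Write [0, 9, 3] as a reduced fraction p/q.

3/28

Fold from the inside: start with 3/1.
  9 + 1/3 = 28/3
  0 + 3/28 = 3/28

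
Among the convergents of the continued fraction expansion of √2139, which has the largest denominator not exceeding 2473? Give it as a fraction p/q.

68449/1480

√2139 = [46; 4, 92, …] (period length 2).
Convergents:
  p_0/q_0 = 46/1
  p_1/q_1 = 185/4
  p_2/q_2 = 17066/369
  p_3/q_3 = 68449/1480
  p_4/q_4 = 6314374/136529
q_3 = 1480 ≤ 2473 < 136529 = q_4, so the answer is 68449/1480.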